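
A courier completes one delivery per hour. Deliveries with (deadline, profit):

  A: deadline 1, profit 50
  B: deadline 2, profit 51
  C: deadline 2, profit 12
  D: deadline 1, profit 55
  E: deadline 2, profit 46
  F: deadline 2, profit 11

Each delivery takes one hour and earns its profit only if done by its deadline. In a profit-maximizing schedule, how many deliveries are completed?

2

Take jobs in profit order; each goes to the latest open slot no later than its deadline.
By profit: D(d1,55), B(d2,51), A(d1,50), E(d2,46), C(d2,12), F(d2,11)
D→slot 1; B→slot 2; A skipped; E skipped; C skipped; F skipped.
2 of 6 scheduled.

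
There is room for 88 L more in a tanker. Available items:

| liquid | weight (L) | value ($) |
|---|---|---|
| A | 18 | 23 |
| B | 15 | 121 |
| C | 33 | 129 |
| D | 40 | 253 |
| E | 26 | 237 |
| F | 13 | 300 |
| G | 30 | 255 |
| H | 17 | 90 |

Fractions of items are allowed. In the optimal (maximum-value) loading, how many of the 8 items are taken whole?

4

Order: F (300/13=23.08) > E (237/26=9.12) > G (255/30=8.50) > B (121/15=8.07) > D (253/40=6.33) > H (90/17=5.29) > C (129/33=3.91) > A (23/18=1.28)
Fill: take F (13 @ 300) → take E (26 @ 237) → take G (30 @ 255) → take B (15 @ 121) → take 4/40 of D → 25.30; 88/88 used.
4 item(s) taken whole; one partial (take 4/40 of D).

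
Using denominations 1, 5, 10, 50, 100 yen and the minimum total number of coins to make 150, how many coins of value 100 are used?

1

Use the largest denomination that fits, subtract, and repeat.
150 − 1×100→50 − 1×50→0
Count of 100: 1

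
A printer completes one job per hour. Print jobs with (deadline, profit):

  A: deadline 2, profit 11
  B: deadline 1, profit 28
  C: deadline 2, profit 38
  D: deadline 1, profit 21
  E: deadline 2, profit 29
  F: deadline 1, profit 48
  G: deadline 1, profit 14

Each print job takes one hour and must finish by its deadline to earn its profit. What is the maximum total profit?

86

By profit: F(d1,48), C(d2,38), E(d2,29), B(d1,28), D(d1,21), G(d1,14), A(d2,11)
F→slot 1; C→slot 2; E skipped; B skipped; D skipped; G skipped; A skipped.
Profit = 48 + 38 = 86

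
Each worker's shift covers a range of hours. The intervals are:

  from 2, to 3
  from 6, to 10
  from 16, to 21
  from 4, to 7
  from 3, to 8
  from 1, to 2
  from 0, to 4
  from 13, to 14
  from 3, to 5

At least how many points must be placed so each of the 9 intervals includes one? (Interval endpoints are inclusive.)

By right end: [1,2]  [2,3]  [0,4]  [3,5]  [4,7]  [3,8]  [6,10]  [13,14]  [16,21]
[1,2] uncovered → point at 2; [3,5] uncovered → point at 5; [6,10] uncovered → point at 10; [13,14] uncovered → point at 14; [16,21] uncovered → point at 21.
Points: 2, 5, 10, 14, 21 (5 total).

5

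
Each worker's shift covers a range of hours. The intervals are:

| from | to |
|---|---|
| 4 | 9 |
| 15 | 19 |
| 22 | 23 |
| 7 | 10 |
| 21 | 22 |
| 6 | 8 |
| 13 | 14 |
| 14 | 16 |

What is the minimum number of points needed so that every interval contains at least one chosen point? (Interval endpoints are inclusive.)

Sorted: [6,8] [4,9] [7,10] [13,14] [14,16] [15,19] [21,22] [22,23]
{[6,8],[4,9],[7,10]} hit by 8; {[13,14],[14,16]} hit by 14; {[15,19]} hit by 19; {[21,22],[22,23]} hit by 22.
Points: 8, 14, 19, 22 (4 total).

4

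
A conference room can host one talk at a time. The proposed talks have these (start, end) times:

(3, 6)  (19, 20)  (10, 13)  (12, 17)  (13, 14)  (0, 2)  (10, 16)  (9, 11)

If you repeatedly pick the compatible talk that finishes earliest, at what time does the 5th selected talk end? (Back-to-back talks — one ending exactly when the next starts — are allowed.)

20

Sort by end time and greedily take each interval whose start is ≥ the last chosen end.
Sorted by end: (0,2)  (3,6)  (9,11)  (10,13)  (13,14)  (10,16)  (12,17)  (19,20)
take (0,2); take (3,6); take (9,11); skip (10,13); take (13,14); skip (12,17); take (19,20).
Selected: (0,2) (3,6) (9,11) (13,14) (19,20)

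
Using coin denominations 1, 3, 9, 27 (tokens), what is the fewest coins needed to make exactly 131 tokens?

9

Use the largest denomination that fits, subtract, and repeat.
131 = 4×27 + 2×9 + 1×3 + 2×1
Total coins = 4 + 2 + 1 + 2 = 9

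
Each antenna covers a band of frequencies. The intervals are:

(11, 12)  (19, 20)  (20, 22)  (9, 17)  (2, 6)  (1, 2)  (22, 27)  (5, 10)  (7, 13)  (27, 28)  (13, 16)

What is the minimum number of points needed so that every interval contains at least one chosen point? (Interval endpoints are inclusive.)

6

Sort by right endpoint; whenever an interval is uncovered, place a point at its right end.
By right end: [1,2]  [2,6]  [5,10]  [11,12]  [7,13]  [13,16]  [9,17]  [19,20]  [20,22]  [22,27]  [27,28]
[1,2] uncovered → point at 2; [5,10] uncovered → point at 10; [11,12] uncovered → point at 12; [13,16] uncovered → point at 16; [19,20] uncovered → point at 20; [22,27] uncovered → point at 27.
Points: 2, 10, 12, 16, 20, 27 (6 total).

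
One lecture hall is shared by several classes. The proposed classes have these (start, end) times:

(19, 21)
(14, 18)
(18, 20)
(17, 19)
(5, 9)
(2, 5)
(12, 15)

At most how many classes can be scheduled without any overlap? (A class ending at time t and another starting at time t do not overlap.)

Sorted by end: (2,5)  (5,9)  (12,15)  (14,18)  (17,19)  (18,20)  (19,21)
take (2,5); take (5,9); take (12,15); take (17,19); take (19,21).
Selected 5 classes.

5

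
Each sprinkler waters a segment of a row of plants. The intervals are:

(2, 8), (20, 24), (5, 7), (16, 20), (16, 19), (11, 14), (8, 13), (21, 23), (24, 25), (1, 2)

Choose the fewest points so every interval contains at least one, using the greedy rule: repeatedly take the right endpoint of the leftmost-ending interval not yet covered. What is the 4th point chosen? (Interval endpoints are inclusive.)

By right end: [1,2]  [5,7]  [2,8]  [8,13]  [11,14]  [16,19]  [16,20]  [21,23]  [20,24]  [24,25]
[1,2] uncovered → point at 2; [5,7] uncovered → point at 7; [8,13] uncovered → point at 13; [16,19] uncovered → point at 19; [21,23] uncovered → point at 23; [24,25] uncovered → point at 25.
Points: 2, 7, 13, 19, 23, 25 (6 total).

19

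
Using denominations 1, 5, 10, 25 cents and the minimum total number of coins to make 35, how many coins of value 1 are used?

Use the largest denomination that fits, subtract, and repeat.
35 = 1×25 + 1×10
Count of 1: 0

0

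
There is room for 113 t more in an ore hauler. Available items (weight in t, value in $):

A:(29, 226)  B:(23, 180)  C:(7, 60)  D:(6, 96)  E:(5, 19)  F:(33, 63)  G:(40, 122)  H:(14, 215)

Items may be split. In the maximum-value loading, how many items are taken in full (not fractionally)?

Order: D (96/6=16.00) > H (215/14=15.36) > C (60/7=8.57) > B (180/23=7.83) > A (226/29=7.79) > E (19/5=3.80) > G (122/40=3.05) > F (63/33=1.91)
Fill: take D (6 @ 96) → take H (14 @ 215) → take C (7 @ 60) → take B (23 @ 180) → take A (29 @ 226) → take E (5 @ 19) → take 29/40 of G → 88.45; 113/113 used.
6 item(s) taken whole; one partial (take 29/40 of G).

6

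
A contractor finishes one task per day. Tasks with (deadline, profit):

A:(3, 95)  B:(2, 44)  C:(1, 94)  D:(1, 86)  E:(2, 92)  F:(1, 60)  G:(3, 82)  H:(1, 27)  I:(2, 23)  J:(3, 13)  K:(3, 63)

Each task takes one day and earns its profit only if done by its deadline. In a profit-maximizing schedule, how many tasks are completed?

3

Take jobs in profit order; each goes to the latest open slot no later than its deadline.
Profit order: A=95 C=94 E=92 D=86 G=82 K=63 F=60 B=44 H=27 I=23 J=13
Assign: A→slot 3, C→slot 1, E→slot 2, D skipped, G skipped, K skipped, F skipped, B skipped, H skipped, I skipped, J skipped.
Slots: [1:C] [2:E] [3:A]
3 of 11 scheduled.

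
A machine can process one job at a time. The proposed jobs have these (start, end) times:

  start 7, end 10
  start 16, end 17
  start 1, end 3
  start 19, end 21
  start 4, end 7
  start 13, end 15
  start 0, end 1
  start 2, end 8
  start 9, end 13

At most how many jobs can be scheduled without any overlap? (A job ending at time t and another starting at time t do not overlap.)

7

Greedy by earliest finish: after sorting by end time, pick each interval compatible with the last pick.
Sorted by end: (0,1)  (1,3)  (4,7)  (2,8)  (7,10)  (9,13)  (13,15)  (16,17)  (19,21)
take (0,1); take (1,3); take (4,7); skip (2,8); take (7,10); take (13,15); take (16,17); take (19,21).
Selected 7 jobs.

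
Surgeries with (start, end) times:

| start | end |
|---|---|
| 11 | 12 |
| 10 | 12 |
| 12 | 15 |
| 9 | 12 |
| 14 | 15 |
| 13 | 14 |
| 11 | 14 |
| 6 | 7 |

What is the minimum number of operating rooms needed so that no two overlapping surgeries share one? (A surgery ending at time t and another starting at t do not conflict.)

4

Events (time:±→running): 6:+→1 7:-→0 9:+→1 10:+→2 11:+→3 11:+→4 … peak 4.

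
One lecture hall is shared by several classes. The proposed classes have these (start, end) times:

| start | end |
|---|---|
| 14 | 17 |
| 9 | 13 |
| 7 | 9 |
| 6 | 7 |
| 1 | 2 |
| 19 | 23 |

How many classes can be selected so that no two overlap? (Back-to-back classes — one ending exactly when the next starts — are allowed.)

6

Greedy by earliest finish: after sorting by end time, pick each interval compatible with the last pick.
By end time: (1,2), (6,7), (7,9), (9,13), (14,17), (19,23).
Pick (1,2); next start ≥ 2 → (6,7); next start ≥ 7 → (7,9); next start ≥ 9 → (9,13); next start ≥ 13 → (14,17); next start ≥ 17 → (19,23).
Selected 6 classes.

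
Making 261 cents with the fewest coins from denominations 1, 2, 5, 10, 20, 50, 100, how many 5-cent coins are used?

0

261 = 2×100 + 1×50 + 1×10 + 1×1
Count of 5: 0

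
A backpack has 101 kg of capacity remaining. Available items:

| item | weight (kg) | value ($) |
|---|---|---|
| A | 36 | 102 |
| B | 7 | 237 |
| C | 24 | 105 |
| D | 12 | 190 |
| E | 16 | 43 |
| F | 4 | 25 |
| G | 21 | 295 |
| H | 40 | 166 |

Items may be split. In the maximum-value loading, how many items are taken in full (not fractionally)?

Ratios (sorted): B 33.86, D 15.83, G 14.05, F 6.25, C 4.38, H 4.15, A 2.83, E 2.69
take B (7 @ 237); take D (12 @ 190); take G (21 @ 295); take F (4 @ 25); take C (24 @ 105); take 33/40 of H → 136.95. Capacity used 101/101.
5 item(s) taken whole; one partial (take 33/40 of H).

5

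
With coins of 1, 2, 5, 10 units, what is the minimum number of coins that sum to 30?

3

30 = 3×10
Total coins = 3 = 3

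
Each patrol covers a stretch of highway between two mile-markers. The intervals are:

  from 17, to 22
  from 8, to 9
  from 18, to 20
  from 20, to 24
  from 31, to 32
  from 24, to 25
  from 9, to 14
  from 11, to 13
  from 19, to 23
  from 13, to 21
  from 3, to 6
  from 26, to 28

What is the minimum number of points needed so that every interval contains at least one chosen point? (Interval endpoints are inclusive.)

Sort by right endpoint; whenever an interval is uncovered, place a point at its right end.
Sorted: [3,6] [8,9] [11,13] [9,14] [18,20] [13,21] [17,22] [19,23] [20,24] [24,25] [26,28] [31,32]
{[3,6]} hit by 6; {[8,9]} hit by 9; {[11,13],[9,14]} hit by 13; {[18,20],[13,21],[17,22],[19,23],[20,24]} hit by 20; {[24,25]} hit by 25; {[26,28]} hit by 28; {[31,32]} hit by 32.
Points: 6, 9, 13, 20, 25, 28, 32 (7 total).

7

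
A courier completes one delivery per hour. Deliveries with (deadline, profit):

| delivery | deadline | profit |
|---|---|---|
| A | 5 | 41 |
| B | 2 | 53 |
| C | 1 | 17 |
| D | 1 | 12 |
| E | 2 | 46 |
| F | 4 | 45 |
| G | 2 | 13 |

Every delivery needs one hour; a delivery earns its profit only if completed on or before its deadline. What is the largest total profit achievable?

185

By profit: B(d2,53), E(d2,46), F(d4,45), A(d5,41), C(d1,17), G(d2,13), D(d1,12)
B→slot 2; E→slot 1; F→slot 4; A→slot 5; C skipped; G skipped; D skipped.
Profit = 46 + 53 + 45 + 41 = 185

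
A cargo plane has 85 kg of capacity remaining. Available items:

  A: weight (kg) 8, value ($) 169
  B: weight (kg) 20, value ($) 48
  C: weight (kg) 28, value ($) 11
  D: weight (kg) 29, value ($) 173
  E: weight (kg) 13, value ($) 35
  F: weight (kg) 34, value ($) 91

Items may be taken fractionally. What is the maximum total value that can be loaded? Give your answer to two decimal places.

Ratios (sorted): A 21.12, D 5.97, E 2.69, F 2.68, B 2.40, C 0.39
take A (8 @ 169); take D (29 @ 173); take E (13 @ 35); take F (34 @ 91); take 1/20 of B → 2.40. Capacity used 85/85.
Total value = 470.40

470.40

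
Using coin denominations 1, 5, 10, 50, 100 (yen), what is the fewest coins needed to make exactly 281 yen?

7

281 = 2×100 + 1×50 + 3×10 + 1×1
Total coins = 2 + 1 + 3 + 1 = 7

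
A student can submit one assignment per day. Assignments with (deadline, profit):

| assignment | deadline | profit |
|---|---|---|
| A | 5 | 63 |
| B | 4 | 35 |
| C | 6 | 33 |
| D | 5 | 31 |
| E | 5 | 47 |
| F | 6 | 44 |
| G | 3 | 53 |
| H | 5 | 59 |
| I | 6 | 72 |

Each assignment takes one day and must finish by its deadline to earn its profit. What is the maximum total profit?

Sort by profit descending; place each in the latest free slot ≤ its deadline.
Profit order: I=72 A=63 H=59 G=53 E=47 F=44 B=35 C=33 D=31
Assign: I→slot 6, A→slot 5, H→slot 4, G→slot 3, E→slot 2, F→slot 1, B skipped, C skipped, D skipped.
Slots: [1:F] [2:E] [3:G] [4:H] [5:A] [6:I]
Profit = 44 + 47 + 53 + 59 + 63 + 72 = 338

338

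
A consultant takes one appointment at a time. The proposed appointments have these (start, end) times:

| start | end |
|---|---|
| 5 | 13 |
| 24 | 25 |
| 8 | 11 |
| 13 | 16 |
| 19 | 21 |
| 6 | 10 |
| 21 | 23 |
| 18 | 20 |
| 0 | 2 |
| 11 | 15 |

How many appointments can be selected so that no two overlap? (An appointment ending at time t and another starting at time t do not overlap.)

6

Greedy by earliest finish: after sorting by end time, pick each interval compatible with the last pick.
Sorted by end: (0,2)  (6,10)  (8,11)  (5,13)  (11,15)  (13,16)  (18,20)  (19,21)  (21,23)  (24,25)
take (0,2); take (6,10); take (11,15); take (18,20); take (21,23); take (24,25).
Selected 6 appointments.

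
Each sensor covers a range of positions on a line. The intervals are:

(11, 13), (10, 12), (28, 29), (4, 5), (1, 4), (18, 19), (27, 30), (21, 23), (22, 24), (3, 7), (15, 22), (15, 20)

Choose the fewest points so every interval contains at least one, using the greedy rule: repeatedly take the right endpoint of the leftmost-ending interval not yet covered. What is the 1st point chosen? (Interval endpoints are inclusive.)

Sort by right endpoint; whenever an interval is uncovered, place a point at its right end.
By right end: [1,4]  [4,5]  [3,7]  [10,12]  [11,13]  [18,19]  [15,20]  [15,22]  [21,23]  [22,24]  [28,29]  [27,30]
[1,4] uncovered → point at 4; [10,12] uncovered → point at 12; [18,19] uncovered → point at 19; [21,23] uncovered → point at 23; [28,29] uncovered → point at 29.
Points: 4, 12, 19, 23, 29 (5 total).

4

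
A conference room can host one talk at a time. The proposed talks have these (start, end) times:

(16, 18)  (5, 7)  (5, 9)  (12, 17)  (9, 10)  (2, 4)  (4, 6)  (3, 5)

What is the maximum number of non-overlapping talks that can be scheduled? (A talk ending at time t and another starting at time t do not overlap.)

4

By end time: (2,4), (3,5), (4,6), (5,7), (5,9), (9,10), (12,17), (16,18).
Pick (2,4); next start ≥ 4 → (4,6); next start ≥ 6 → (9,10); next start ≥ 10 → (12,17).
Selected 4 talks.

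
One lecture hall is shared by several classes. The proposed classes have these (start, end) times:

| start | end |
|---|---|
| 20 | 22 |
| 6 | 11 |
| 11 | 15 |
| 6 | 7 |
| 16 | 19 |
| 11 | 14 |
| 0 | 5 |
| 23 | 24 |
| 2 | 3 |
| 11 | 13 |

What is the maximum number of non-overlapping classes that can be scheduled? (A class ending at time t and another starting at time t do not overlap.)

6

Greedy by earliest finish: after sorting by end time, pick each interval compatible with the last pick.
By end time: (2,3), (0,5), (6,7), (6,11), (11,13), (11,14), (11,15), (16,19), (20,22), (23,24).
Pick (2,3); next start ≥ 3 → (6,7); next start ≥ 7 → (11,13); next start ≥ 13 → (16,19); next start ≥ 19 → (20,22); next start ≥ 22 → (23,24).
Selected 6 classes.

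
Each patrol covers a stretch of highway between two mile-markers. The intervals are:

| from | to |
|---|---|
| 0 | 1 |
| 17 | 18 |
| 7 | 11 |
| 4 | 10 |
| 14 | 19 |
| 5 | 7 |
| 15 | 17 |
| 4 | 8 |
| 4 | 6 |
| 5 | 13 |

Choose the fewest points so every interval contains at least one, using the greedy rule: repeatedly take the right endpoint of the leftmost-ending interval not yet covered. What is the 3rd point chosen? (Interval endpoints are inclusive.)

11

Sorted: [0,1] [4,6] [5,7] [4,8] [4,10] [7,11] [5,13] [15,17] [17,18] [14,19]
{[0,1]} hit by 1; {[4,6],[5,7],[4,8],[4,10]} hit by 6; {[7,11],[5,13]} hit by 11; {[15,17],[17,18],[14,19]} hit by 17.
Points: 1, 6, 11, 17 (4 total).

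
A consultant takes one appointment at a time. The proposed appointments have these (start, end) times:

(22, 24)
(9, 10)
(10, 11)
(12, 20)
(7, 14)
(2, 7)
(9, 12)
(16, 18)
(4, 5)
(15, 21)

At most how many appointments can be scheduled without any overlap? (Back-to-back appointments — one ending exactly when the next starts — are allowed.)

Greedy by earliest finish: after sorting by end time, pick each interval compatible with the last pick.
By end time: (4,5), (2,7), (9,10), (10,11), (9,12), (7,14), (16,18), (12,20), (15,21), (22,24).
Pick (4,5); next start ≥ 5 → (9,10); next start ≥ 10 → (10,11); next start ≥ 11 → (16,18); next start ≥ 18 → (22,24).
Selected 5 appointments.

5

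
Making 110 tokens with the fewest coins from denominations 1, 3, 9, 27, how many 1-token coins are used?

Greedy: take as many of the largest coin as possible, then repeat with the remainder.
110 = 4×27 + 2×1
Count of 1: 2

2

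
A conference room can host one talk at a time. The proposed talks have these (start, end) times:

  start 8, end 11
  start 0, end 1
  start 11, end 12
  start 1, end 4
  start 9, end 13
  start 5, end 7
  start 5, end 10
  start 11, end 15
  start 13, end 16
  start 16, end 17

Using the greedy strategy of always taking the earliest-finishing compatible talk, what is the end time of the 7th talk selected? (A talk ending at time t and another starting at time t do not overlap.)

17

Sort by end time and greedily take each interval whose start is ≥ the last chosen end.
By end time: (0,1), (1,4), (5,7), (5,10), (8,11), (11,12), (9,13), (11,15), (13,16), (16,17).
Pick (0,1); next start ≥ 1 → (1,4); next start ≥ 4 → (5,7); next start ≥ 7 → (8,11); next start ≥ 11 → (11,12); next start ≥ 12 → (13,16); next start ≥ 16 → (16,17).
Selected: (0,1) (1,4) (5,7) (8,11) (11,12) (13,16) (16,17)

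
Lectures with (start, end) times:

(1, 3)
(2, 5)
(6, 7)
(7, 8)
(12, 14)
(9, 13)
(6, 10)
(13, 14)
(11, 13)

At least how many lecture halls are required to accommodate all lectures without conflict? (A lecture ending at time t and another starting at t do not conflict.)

starts: [1, 2, 6, 6, 7, 9, 11, 12, 13]
ends:   [3, 5, 7, 8, 10, 13, 13, 14, 14]
s1→1 s2→2 e3→1 e5→0 s6→1 s6→2 e7→1 s7→2 e8→1 s9→2 e10→1 s11→2 s12→3  — peak 3.

3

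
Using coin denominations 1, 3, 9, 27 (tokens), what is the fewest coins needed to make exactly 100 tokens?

6

Greedy: take as many of the largest coin as possible, then repeat with the remainder.
100 = 3×27 + 2×9 + 1×1
Total coins = 3 + 2 + 1 = 6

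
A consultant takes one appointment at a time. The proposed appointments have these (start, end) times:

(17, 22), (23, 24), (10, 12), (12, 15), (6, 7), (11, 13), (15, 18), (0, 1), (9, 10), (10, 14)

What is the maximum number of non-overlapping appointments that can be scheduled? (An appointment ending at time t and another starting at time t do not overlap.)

7

Greedy by earliest finish: after sorting by end time, pick each interval compatible with the last pick.
By end time: (0,1), (6,7), (9,10), (10,12), (11,13), (10,14), (12,15), (15,18), (17,22), (23,24).
Pick (0,1); next start ≥ 1 → (6,7); next start ≥ 7 → (9,10); next start ≥ 10 → (10,12); next start ≥ 12 → (12,15); next start ≥ 15 → (15,18); next start ≥ 18 → (23,24).
Selected 7 appointments.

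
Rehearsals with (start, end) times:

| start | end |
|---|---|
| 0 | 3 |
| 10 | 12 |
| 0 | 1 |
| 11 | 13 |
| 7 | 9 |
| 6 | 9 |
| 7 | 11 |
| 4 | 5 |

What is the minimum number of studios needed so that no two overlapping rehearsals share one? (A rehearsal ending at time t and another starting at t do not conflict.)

Count concurrent intervals with a sweep; the peak is the room count.
Events (time:±→running): 0:+→1 0:+→2 1:-→1 3:-→0 4:+→1 5:-→0 6:+→1 7:+→2 7:+→3 … peak 3.

3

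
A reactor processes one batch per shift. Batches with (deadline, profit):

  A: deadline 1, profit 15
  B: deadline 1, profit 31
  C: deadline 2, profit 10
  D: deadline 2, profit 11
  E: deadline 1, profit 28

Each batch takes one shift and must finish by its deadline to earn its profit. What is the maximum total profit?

Profit order: B=31 E=28 A=15 D=11 C=10
Assign: B→slot 1, E skipped, A skipped, D→slot 2, C skipped.
Slots: [1:B] [2:D]
Profit = 31 + 11 = 42

42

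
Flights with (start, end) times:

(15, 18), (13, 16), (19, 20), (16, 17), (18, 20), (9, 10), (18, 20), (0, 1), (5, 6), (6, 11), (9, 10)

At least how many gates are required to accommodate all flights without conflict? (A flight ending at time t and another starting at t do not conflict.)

3

Count concurrent intervals with a sweep; the peak is the room count.
Events (time:±→running): 0:+→1 1:-→0 5:+→1 6:-→0 6:+→1 9:+→2 9:+→3 … peak 3.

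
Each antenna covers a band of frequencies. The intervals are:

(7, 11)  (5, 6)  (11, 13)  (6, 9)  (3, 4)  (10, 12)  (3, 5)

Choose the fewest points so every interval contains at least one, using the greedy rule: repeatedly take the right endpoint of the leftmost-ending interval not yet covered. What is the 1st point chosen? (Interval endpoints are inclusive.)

By right end: [3,4]  [3,5]  [5,6]  [6,9]  [7,11]  [10,12]  [11,13]
[3,4] uncovered → point at 4; [5,6] uncovered → point at 6; [7,11] uncovered → point at 11.
Points: 4, 6, 11 (3 total).

4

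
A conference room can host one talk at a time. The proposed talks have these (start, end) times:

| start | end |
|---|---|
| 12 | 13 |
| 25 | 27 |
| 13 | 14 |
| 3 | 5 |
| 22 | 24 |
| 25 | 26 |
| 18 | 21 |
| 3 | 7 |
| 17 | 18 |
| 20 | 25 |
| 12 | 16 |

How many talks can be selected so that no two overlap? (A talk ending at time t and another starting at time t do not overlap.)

7

Sorted by end: (3,5)  (3,7)  (12,13)  (13,14)  (12,16)  (17,18)  (18,21)  (22,24)  (20,25)  (25,26)  (25,27)
take (3,5); take (12,13); take (13,14); take (17,18); take (18,21); take (22,24); take (25,26).
Selected 7 talks.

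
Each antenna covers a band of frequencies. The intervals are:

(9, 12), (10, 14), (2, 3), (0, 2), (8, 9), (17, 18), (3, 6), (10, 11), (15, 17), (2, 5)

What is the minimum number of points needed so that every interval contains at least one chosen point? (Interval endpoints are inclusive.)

5

By right end: [0,2]  [2,3]  [2,5]  [3,6]  [8,9]  [10,11]  [9,12]  [10,14]  [15,17]  [17,18]
[0,2] uncovered → point at 2; [3,6] uncovered → point at 6; [8,9] uncovered → point at 9; [10,11] uncovered → point at 11; [15,17] uncovered → point at 17.
Points: 2, 6, 9, 11, 17 (5 total).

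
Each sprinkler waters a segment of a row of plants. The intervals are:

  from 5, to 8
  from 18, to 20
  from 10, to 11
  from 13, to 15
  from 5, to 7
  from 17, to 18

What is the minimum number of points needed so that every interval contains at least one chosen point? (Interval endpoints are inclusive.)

4

Process intervals by earliest right end; each time one isn't hit yet, stab at its right endpoint.
By right end: [5,7]  [5,8]  [10,11]  [13,15]  [17,18]  [18,20]
[5,7] uncovered → point at 7; [10,11] uncovered → point at 11; [13,15] uncovered → point at 15; [17,18] uncovered → point at 18.
Points: 7, 11, 15, 18 (4 total).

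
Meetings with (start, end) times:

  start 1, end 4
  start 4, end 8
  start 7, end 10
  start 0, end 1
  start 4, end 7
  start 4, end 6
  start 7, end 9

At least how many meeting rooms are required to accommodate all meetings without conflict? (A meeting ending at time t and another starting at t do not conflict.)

The answer is the maximum number of intervals overlapping at any instant.
Events (time:±→running): 0:+→1 1:-→0 1:+→1 4:-→0 4:+→1 4:+→2 4:+→3 … peak 3.

3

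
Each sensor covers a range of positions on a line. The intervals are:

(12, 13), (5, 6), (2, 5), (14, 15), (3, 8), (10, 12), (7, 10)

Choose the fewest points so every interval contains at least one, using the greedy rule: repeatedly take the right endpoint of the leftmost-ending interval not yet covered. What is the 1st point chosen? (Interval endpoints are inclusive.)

5

Process intervals by earliest right end; each time one isn't hit yet, stab at its right endpoint.
Sorted: [2,5] [5,6] [3,8] [7,10] [10,12] [12,13] [14,15]
{[2,5],[5,6],[3,8]} hit by 5; {[7,10],[10,12]} hit by 10; {[12,13]} hit by 13; {[14,15]} hit by 15.
Points: 5, 10, 13, 15 (4 total).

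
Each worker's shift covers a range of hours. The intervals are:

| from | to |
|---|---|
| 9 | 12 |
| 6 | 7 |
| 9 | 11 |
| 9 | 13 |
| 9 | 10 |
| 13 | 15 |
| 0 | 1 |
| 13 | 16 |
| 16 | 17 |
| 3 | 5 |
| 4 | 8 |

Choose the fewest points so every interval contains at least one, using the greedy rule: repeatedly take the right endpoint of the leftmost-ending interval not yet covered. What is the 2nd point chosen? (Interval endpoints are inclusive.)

5

Sorted: [0,1] [3,5] [6,7] [4,8] [9,10] [9,11] [9,12] [9,13] [13,15] [13,16] [16,17]
{[0,1]} hit by 1; {[3,5]} hit by 5; {[6,7],[4,8]} hit by 7; {[9,10],[9,11],[9,12],[9,13]} hit by 10; {[13,15],[13,16]} hit by 15; {[16,17]} hit by 17.
Points: 1, 5, 7, 10, 15, 17 (6 total).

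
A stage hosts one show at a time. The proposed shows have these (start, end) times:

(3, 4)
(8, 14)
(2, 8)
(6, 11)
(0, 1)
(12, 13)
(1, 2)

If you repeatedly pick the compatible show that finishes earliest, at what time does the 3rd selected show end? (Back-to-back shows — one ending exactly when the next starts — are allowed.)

4

Sort by end time and greedily take each interval whose start is ≥ the last chosen end.
Sorted by end: (0,1)  (1,2)  (3,4)  (2,8)  (6,11)  (12,13)  (8,14)
take (0,1); take (1,2); take (3,4); take (6,11); take (12,13).
Selected: (0,1) (1,2) (3,4) (6,11) (12,13)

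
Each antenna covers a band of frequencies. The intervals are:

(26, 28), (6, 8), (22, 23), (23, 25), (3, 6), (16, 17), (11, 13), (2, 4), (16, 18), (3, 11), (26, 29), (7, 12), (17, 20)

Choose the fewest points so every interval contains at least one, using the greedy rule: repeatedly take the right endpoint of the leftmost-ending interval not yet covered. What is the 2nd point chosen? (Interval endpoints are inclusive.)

8

Process intervals by earliest right end; each time one isn't hit yet, stab at its right endpoint.
By right end: [2,4]  [3,6]  [6,8]  [3,11]  [7,12]  [11,13]  [16,17]  [16,18]  [17,20]  [22,23]  [23,25]  [26,28]  [26,29]
[2,4] uncovered → point at 4; [6,8] uncovered → point at 8; [11,13] uncovered → point at 13; [16,17] uncovered → point at 17; [22,23] uncovered → point at 23; [26,28] uncovered → point at 28.
Points: 4, 8, 13, 17, 23, 28 (6 total).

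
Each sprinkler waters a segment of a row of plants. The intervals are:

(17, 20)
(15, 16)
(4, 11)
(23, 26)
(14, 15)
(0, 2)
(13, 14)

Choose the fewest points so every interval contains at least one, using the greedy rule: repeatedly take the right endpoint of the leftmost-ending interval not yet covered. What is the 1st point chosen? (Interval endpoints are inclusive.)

2

Sort by right endpoint; whenever an interval is uncovered, place a point at its right end.
By right end: [0,2]  [4,11]  [13,14]  [14,15]  [15,16]  [17,20]  [23,26]
[0,2] uncovered → point at 2; [4,11] uncovered → point at 11; [13,14] uncovered → point at 14; [15,16] uncovered → point at 16; [17,20] uncovered → point at 20; [23,26] uncovered → point at 26.
Points: 2, 11, 14, 16, 20, 26 (6 total).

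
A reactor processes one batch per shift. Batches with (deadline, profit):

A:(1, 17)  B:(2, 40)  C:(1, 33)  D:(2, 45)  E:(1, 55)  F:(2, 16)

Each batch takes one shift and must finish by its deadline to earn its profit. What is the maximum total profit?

Take jobs in profit order; each goes to the latest open slot no later than its deadline.
Profit order: E=55 D=45 B=40 C=33 A=17 F=16
Assign: E→slot 1, D→slot 2, B skipped, C skipped, A skipped, F skipped.
Slots: [1:E] [2:D]
Profit = 55 + 45 = 100

100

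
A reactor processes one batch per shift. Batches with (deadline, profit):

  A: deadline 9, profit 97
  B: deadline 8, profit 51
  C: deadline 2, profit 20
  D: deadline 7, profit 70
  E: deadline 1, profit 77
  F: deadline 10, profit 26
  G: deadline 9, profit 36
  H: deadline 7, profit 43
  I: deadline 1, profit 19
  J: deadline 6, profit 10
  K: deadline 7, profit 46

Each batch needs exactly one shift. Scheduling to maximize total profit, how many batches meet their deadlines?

Profit order: A=97 E=77 D=70 B=51 K=46 H=43 G=36 F=26 C=20 I=19 J=10
Assign: A→slot 9, E→slot 1, D→slot 7, B→slot 8, K→slot 6, H→slot 5, G→slot 4, F→slot 10, C→slot 2, I skipped, J→slot 3.
Slots: [1:E] [2:C] [3:J] [4:G] [5:H] [6:K] [7:D] [8:B] [9:A] [10:F]
10 of 11 scheduled.

10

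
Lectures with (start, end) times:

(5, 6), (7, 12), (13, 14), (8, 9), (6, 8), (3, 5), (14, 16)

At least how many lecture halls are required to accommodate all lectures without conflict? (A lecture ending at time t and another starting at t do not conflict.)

2

starts: [3, 5, 6, 7, 8, 13, 14]
ends:   [5, 6, 8, 9, 12, 14, 16]
s3→1 e5→0 s5→1 e6→0 s6→1 s7→2  — peak 2.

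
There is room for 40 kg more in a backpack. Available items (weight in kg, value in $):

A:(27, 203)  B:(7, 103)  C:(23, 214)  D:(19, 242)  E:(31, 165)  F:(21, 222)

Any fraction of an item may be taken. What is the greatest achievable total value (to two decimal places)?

493.00

Sort by value per unit weight and fill in that order.
Ratios (sorted): B 14.71, D 12.74, F 10.57, C 9.30, A 7.52, E 5.32
take B (7 @ 103); take D (19 @ 242); take 14/21 of F → 148.00. Capacity used 40/40.
Total value = 493.00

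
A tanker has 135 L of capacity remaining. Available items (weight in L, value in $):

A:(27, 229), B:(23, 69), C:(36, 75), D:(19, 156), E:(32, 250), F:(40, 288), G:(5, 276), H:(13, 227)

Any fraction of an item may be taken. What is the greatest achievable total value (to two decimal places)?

1418.80

Sort by value per unit weight and fill in that order.
Order: G (276/5=55.20) > H (227/13=17.46) > A (229/27=8.48) > D (156/19=8.21) > E (250/32=7.81) > F (288/40=7.20) > B (69/23=3.00) > C (75/36=2.08)
Fill: take G (5 @ 276) → take H (13 @ 227) → take A (27 @ 229) → take D (19 @ 156) → take E (32 @ 250) → take 39/40 of F → 280.80; 135/135 used.
Total value = 1418.80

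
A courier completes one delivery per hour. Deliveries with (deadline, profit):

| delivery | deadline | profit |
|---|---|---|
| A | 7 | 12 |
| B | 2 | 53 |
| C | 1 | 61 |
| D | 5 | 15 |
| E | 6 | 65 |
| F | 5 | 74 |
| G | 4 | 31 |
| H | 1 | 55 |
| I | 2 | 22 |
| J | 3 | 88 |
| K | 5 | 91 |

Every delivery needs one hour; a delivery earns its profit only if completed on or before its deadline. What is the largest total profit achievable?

Take jobs in profit order; each goes to the latest open slot no later than its deadline.
By profit: K(d5,91), J(d3,88), F(d5,74), E(d6,65), C(d1,61), H(d1,55), B(d2,53), G(d4,31), I(d2,22), D(d5,15), A(d7,12)
K→slot 5; J→slot 3; F→slot 4; E→slot 6; C→slot 1; H skipped; B→slot 2; G skipped; I skipped; D skipped; A→slot 7.
Profit = 61 + 53 + 88 + 74 + 91 + 65 + 12 = 444

444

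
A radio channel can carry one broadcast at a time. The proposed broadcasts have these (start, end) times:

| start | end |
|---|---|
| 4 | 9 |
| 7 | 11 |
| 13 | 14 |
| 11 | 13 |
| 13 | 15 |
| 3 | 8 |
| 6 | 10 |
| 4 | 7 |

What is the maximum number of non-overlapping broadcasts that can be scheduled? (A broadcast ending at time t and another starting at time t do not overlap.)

Sorted by end: (4,7)  (3,8)  (4,9)  (6,10)  (7,11)  (11,13)  (13,14)  (13,15)
take (4,7); skip (4,9); take (7,11); take (11,13); take (13,14); skip (13,15).
Selected 4 broadcasts.

4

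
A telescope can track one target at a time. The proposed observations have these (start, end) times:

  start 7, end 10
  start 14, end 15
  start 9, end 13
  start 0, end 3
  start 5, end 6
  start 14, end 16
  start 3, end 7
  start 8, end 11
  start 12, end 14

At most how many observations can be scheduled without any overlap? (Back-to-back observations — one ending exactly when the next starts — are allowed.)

5

Sorted by end: (0,3)  (5,6)  (3,7)  (7,10)  (8,11)  (9,13)  (12,14)  (14,15)  (14,16)
take (0,3); take (5,6); skip (3,7); take (7,10); take (12,14); take (14,15).
Selected 5 observations.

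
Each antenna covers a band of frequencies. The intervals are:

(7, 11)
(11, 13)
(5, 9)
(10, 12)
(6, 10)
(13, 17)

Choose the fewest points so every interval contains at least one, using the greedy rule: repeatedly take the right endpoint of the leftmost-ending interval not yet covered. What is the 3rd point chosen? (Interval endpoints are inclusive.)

17

Process intervals by earliest right end; each time one isn't hit yet, stab at its right endpoint.
Sorted: [5,9] [6,10] [7,11] [10,12] [11,13] [13,17]
{[5,9],[6,10],[7,11]} hit by 9; {[10,12],[11,13]} hit by 12; {[13,17]} hit by 17.
Points: 9, 12, 17 (3 total).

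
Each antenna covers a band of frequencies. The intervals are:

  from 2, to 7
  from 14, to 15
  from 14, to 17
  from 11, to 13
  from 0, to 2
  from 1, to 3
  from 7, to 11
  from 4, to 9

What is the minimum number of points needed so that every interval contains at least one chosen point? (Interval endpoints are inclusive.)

4

Sort by right endpoint; whenever an interval is uncovered, place a point at its right end.
Sorted: [0,2] [1,3] [2,7] [4,9] [7,11] [11,13] [14,15] [14,17]
{[0,2],[1,3],[2,7]} hit by 2; {[4,9],[7,11]} hit by 9; {[11,13]} hit by 13; {[14,15],[14,17]} hit by 15.
Points: 2, 9, 13, 15 (4 total).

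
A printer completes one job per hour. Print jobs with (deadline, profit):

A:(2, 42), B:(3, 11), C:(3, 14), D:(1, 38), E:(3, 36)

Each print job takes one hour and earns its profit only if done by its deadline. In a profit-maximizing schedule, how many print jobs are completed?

3

By profit: A(d2,42), D(d1,38), E(d3,36), C(d3,14), B(d3,11)
A→slot 2; D→slot 1; E→slot 3; C skipped; B skipped.
3 of 5 scheduled.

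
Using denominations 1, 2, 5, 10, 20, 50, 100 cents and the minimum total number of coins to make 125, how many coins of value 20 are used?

Greedy: take as many of the largest coin as possible, then repeat with the remainder.
125 = 1×100 + 1×20 + 1×5
Count of 20: 1

1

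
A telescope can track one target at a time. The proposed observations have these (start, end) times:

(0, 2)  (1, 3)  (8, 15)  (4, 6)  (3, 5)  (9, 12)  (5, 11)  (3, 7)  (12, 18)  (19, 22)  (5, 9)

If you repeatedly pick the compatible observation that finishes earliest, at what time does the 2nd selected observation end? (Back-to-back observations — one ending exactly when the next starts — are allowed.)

By end time: (0,2), (1,3), (3,5), (4,6), (3,7), (5,9), (5,11), (9,12), (8,15), (12,18), (19,22).
Pick (0,2); next start ≥ 2 → (3,5); next start ≥ 5 → (5,9); next start ≥ 9 → (9,12); next start ≥ 12 → (12,18); next start ≥ 18 → (19,22).
Selected: (0,2) (3,5) (5,9) (9,12) (12,18) (19,22)

5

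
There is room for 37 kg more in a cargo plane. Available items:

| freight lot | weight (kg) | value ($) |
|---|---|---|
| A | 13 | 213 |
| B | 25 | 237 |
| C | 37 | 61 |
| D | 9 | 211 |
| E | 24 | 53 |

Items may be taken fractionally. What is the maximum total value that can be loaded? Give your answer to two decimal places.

Sort by value per unit weight and fill in that order.
Order: D (211/9=23.44) > A (213/13=16.38) > B (237/25=9.48) > E (53/24=2.21) > C (61/37=1.65)
Fill: take D (9 @ 211) → take A (13 @ 213) → take 15/25 of B → 142.20; 37/37 used.
Total value = 566.20

566.20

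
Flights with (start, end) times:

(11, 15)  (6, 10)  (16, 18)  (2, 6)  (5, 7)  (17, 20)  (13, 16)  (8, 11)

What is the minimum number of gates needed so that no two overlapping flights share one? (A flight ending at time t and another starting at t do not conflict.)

2

Count concurrent intervals with a sweep; the peak is the room count.
Events (time:±→running): 2:+→1 5:+→2 … peak 2.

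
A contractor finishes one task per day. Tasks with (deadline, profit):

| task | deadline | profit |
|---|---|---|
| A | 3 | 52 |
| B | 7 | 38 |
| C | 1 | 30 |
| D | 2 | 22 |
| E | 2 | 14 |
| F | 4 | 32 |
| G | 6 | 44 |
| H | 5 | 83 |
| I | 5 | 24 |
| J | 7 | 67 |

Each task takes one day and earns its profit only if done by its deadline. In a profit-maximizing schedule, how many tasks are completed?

7

By profit: H(d5,83), J(d7,67), A(d3,52), G(d6,44), B(d7,38), F(d4,32), C(d1,30), I(d5,24), D(d2,22), E(d2,14)
H→slot 5; J→slot 7; A→slot 3; G→slot 6; B→slot 4; F→slot 2; C→slot 1; I skipped; D skipped; E skipped.
7 of 10 scheduled.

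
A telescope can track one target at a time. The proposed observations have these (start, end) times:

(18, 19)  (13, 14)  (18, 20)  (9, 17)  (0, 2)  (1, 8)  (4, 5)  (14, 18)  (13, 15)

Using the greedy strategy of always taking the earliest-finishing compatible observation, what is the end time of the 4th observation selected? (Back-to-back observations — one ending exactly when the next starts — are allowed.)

18

Sort by end time and greedily take each interval whose start is ≥ the last chosen end.
By end time: (0,2), (4,5), (1,8), (13,14), (13,15), (9,17), (14,18), (18,19), (18,20).
Pick (0,2); next start ≥ 2 → (4,5); next start ≥ 5 → (13,14); next start ≥ 14 → (14,18); next start ≥ 18 → (18,19).
Selected: (0,2) (4,5) (13,14) (14,18) (18,19)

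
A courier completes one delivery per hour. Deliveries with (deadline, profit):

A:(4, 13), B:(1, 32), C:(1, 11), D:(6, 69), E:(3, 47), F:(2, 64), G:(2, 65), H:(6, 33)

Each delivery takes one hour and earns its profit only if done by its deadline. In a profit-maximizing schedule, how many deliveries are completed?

Take jobs in profit order; each goes to the latest open slot no later than its deadline.
Profit order: D=69 G=65 F=64 E=47 H=33 B=32 A=13 C=11
Assign: D→slot 6, G→slot 2, F→slot 1, E→slot 3, H→slot 5, B skipped, A→slot 4, C skipped.
Slots: [1:F] [2:G] [3:E] [4:A] [5:H] [6:D]
6 of 8 scheduled.

6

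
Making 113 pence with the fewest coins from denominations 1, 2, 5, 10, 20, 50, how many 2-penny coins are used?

113 = 2×50 + 1×10 + 1×2 + 1×1
Count of 2: 1

1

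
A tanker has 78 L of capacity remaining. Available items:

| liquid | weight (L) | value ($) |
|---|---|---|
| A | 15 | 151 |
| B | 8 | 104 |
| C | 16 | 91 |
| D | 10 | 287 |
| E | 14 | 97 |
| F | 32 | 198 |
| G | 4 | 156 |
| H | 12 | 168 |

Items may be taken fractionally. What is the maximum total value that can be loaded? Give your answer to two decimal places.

1055.81

Greedy by value/weight ratio, highest first.
Order: G (156/4=39.00) > D (287/10=28.70) > H (168/12=14.00) > B (104/8=13.00) > A (151/15=10.07) > E (97/14=6.93) > F (198/32=6.19) > C (91/16=5.69)
Fill: take G (4 @ 156) → take D (10 @ 287) → take H (12 @ 168) → take B (8 @ 104) → take A (15 @ 151) → take E (14 @ 97) → take 15/32 of F → 92.81; 78/78 used.
Total value = 1055.81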